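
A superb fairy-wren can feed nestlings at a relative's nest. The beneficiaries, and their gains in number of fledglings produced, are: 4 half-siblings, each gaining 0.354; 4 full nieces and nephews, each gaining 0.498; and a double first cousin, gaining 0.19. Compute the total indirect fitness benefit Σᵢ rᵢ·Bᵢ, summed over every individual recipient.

0.8995

r to a half-sibling = 0.25 (half-sibs share one parent — one path of length 2: r = (1/2)^2 = 1/4).
r to a full niece or nephew = 1/4 (full aunt/uncle↔niece/nephew: two paths of length 3 through the shared grandparent pair: r = 2·(1/2)^3 = 1/4).
r to a double first cousin = 0.25 (double first cousins share both grandparent pairs — four paths of length 4: r = 4·(1/2)^4 = 1/4).
Summing one r·B term per recipient: 4·0.25·0.354 + 4·0.25·0.498 + 1·0.25·0.19 = 0.8995.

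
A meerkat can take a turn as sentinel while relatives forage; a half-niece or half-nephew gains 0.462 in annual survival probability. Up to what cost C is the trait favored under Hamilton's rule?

0.05775

r to a half-niece or half-nephew = 1/8 (half-aunt/uncle↔niece/nephew: one path of length 3: r = (1/2)^3 = 1/8).
Hamilton's rule: n·r·B > C, so the trait is favored while C < n·r·B = 1·0.125·0.462 = 0.05775.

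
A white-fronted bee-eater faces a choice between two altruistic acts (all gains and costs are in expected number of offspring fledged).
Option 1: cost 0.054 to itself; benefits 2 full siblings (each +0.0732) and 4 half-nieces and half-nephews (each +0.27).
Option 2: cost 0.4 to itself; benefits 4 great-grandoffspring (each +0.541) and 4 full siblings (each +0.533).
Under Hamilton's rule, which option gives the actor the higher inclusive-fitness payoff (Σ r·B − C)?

Option 2

Option 1: r to a full sibling = 0.5.
Option 1: r to a half-niece or half-nephew = 0.125.
Option 1: Σ r·B − C = (2·0.5·0.0732 + 4·0.125·0.27) − 0.054 = 0.1542.
Option 2: r to a great-grandoffspring = 0.125.
Option 2: r to a full sibling = 0.5.
Option 2: Σ r·B − C = (4·0.125·0.541 + 4·0.5·0.533) − 0.4 = 0.9365.
Option 2 has the higher net inclusive-fitness payoff.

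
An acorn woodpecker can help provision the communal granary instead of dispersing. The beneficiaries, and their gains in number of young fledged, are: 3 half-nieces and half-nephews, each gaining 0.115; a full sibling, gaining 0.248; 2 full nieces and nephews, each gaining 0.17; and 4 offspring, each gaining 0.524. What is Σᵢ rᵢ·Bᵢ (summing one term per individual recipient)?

r to a half-niece or half-nephew = 1/8 (half-aunt/uncle↔niece/nephew: one path of length 3: r = (1/2)^3 = 1/8).
r to a full sibling = 1/2 (full sibs share both parents — two paths of length 2: r = 2·(1/2)^2 = 1/2).
r to a full niece or nephew = 0.25 (full aunt/uncle↔niece/nephew: two paths of length 3 through the shared grandparent pair: r = 2·(1/2)^3 = 1/4).
r to an offspring = 1/2 (one parent–offspring link: r = (1/2)^1 = 1/2).
Summing one r·B term per recipient: 3·0.125·0.115 + 1·0.5·0.248 + 2·0.25·0.17 + 4·0.5·0.524 = 1.300125.

1.300125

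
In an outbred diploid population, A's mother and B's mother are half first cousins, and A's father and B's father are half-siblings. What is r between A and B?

0.078125

Independent pedigree routes through distinct common ancestors add.
A and B are related in two ways: half second cousins through their mothers (r = 1/64) and half first cousins through their fathers (r = 1/16).
r = 1/64 + 1/16 = 5/64 = 0.078125.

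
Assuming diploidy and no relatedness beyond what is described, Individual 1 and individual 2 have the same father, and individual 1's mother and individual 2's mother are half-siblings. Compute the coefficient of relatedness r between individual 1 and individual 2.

0.3125

With two independent routes of shared ancestry, r is the sum of the two contributions.
Individual 1 and individual 2 are related in two ways: half-sibs through their shared father (r = 1/4) and half first cousins through their mothers (r = 1/16).
r = 1/4 + 1/16 = 5/16 = 0.3125.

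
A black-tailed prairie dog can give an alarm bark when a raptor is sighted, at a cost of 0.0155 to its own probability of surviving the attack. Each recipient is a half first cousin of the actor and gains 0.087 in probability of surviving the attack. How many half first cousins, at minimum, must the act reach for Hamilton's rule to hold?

3

r to a half first cousin = 1/16 (half first cousins share one grandparent — one path of length 4: r = (1/2)^4 = 1/16).
Hamilton's rule: n·r·B > C  ⇒  n > C/(r·B) = 0.0155/(0.0625·0.087) = 2.851.
The smallest integer exceeding 2.851 is 3.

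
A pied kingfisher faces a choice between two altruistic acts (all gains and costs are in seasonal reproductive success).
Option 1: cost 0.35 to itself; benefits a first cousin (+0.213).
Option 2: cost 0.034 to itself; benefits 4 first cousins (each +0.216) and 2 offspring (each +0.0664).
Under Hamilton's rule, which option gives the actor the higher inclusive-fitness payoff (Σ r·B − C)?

Option 2

Option 1: r to a first cousin = 0.125.
Option 1: Σ r·B − C = (1·0.125·0.213) − 0.35 = -0.323375.
Option 2: r to a first cousin = 0.125.
Option 2: r to an offspring = 0.5.
Option 2: Σ r·B − C = (4·0.125·0.216 + 2·0.5·0.0664) − 0.034 = 0.1404.
Option 2 has the higher net inclusive-fitness payoff.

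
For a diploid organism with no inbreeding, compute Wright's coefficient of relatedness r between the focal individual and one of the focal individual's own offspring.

Each parent–offspring link contributes a factor of 1/2, and independent paths through distinct common ancestors add.
One parent–offspring link: r = (1/2)^1 = 1/2.

0.5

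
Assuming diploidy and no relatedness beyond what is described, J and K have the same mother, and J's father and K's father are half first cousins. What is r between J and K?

Relatedness sums over independent paths through distinct common ancestors.
J and K are related in two ways: half-sibs through their shared mother (r = 1/4) and half second cousins through their fathers (r = 1/64).
r = 1/4 + 1/64 = 17/64 = 0.265625.

0.265625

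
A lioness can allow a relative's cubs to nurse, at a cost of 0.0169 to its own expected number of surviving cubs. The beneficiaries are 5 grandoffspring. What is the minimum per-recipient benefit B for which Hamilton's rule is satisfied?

0.0135

r to a grandoffspring = 1/4 (two parent–offspring links: r = (1/2)^2 = 1/4).
Hamilton's rule with n recipients of equal r: n·r·B > C, so B > C/(n·r) = 0.0169/(5·0.25) = 0.0135.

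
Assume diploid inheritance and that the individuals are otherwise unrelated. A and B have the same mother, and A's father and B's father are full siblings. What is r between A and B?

0.375

Relatedness sums over independent paths through distinct common ancestors.
A and B are related in two ways: half-sibs through their shared mother (r = 1/4) and first cousins through their fathers (r = 1/8).
r = 1/4 + 1/8 = 0.375.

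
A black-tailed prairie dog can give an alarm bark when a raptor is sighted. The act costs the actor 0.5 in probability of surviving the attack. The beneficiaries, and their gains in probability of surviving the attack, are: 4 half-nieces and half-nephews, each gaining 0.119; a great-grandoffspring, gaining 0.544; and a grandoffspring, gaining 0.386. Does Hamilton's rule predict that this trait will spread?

Hamilton's rule: the trait is favored when the sum of r·B over every recipient exceeds the actor's cost C.
r to a half-niece or half-nephew = 1/8 (half-aunt/uncle↔niece/nephew: one path of length 3: r = (1/2)^3 = 1/8).
r to a great-grandoffspring = 0.125 (three parent–offspring links: r = (1/2)^3 = 1/8).
r to a grandoffspring = 0.25 (two parent–offspring links: r = (1/2)^2 = 1/4).
Summing one r·B term per recipient: 4·0.125·0.119 + 1·0.125·0.544 + 1·0.25·0.386 = 0.224.
0.224 < 0.5: the indirect benefit is less than the cost.

No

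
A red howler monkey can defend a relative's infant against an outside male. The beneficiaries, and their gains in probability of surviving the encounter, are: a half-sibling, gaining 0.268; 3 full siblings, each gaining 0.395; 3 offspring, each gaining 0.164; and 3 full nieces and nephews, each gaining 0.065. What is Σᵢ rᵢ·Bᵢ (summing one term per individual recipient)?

0.95425

r to a half-sibling = 1/4 (half-sibs share one parent — one path of length 2: r = (1/2)^2 = 1/4).
r to a full sibling = 1/2 (full sibs share both parents — two paths of length 2: r = 2·(1/2)^2 = 1/2).
r to an offspring = 0.5 (one parent–offspring link: r = (1/2)^1 = 1/2).
r to a full niece or nephew = 0.25 (full aunt/uncle↔niece/nephew: two paths of length 3 through the shared grandparent pair: r = 2·(1/2)^3 = 1/4).
Summing one r·B term per recipient: 1·0.25·0.268 + 3·0.5·0.395 + 3·0.5·0.164 + 3·0.25·0.065 = 0.95425.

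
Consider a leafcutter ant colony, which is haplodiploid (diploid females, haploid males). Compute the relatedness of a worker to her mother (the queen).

One meiotic link between diploid queen and diploid daughter: r = 1/2.

0.5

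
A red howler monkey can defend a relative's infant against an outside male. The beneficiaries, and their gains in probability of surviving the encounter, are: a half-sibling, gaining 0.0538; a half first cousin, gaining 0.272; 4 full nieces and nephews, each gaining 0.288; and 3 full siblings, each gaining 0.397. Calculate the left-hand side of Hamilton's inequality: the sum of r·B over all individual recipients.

r to a half-sibling = 1/4 (half-sibs share one parent — one path of length 2: r = (1/2)^2 = 1/4).
r to a half first cousin = 0.0625 (half first cousins share one grandparent — one path of length 4: r = (1/2)^4 = 1/16).
r to a full niece or nephew = 1/4 (full aunt/uncle↔niece/nephew: two paths of length 3 through the shared grandparent pair: r = 2·(1/2)^3 = 1/4).
r to a full sibling = 1/2 (full sibs share both parents — two paths of length 2: r = 2·(1/2)^2 = 1/2).
Summing one r·B term per recipient: 1·0.25·0.0538 + 1·0.0625·0.272 + 4·0.25·0.288 + 3·0.5·0.397 = 0.91395.

0.91395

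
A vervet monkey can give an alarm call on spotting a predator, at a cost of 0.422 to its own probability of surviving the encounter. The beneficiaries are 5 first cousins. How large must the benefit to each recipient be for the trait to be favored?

0.6752

r to a first cousin = 1/8 (first cousins share one grandparent pair — two paths of length 4: r = 2·(1/2)^4 = 1/8).
Hamilton's rule with n recipients of equal r: n·r·B > C, so B > C/(n·r) = 0.422/(5·0.125) = 0.6752.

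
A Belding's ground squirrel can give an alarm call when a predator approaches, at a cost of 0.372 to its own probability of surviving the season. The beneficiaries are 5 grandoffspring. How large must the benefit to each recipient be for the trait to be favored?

r to a grandoffspring = 1/4 (two parent–offspring links: r = (1/2)^2 = 1/4).
Hamilton's rule with n recipients of equal r: n·r·B > C, so B > C/(n·r) = 0.372/(5·0.25) = 0.2976.

0.2976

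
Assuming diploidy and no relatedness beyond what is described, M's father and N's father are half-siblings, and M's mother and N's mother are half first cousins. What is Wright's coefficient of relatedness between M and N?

0.078125

Relatedness sums over independent paths through distinct common ancestors.
M and N are related in two ways: half first cousins through their fathers (r = 1/16) and half second cousins through their mothers (r = 1/64).
r = 1/16 + 1/64 = 0.078125.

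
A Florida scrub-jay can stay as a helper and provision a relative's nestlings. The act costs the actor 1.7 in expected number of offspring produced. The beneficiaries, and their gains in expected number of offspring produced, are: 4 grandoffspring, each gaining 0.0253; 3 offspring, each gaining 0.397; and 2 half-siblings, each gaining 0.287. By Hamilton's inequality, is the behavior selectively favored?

No

Hamilton's rule: the trait is favored when the sum of r·B over every recipient exceeds the actor's cost C.
r to a grandoffspring = 0.25 (two parent–offspring links: r = (1/2)^2 = 1/4).
r to an offspring = 0.5 (one parent–offspring link: r = (1/2)^1 = 1/2).
r to a half-sibling = 1/4 (half-sibs share one parent — one path of length 2: r = (1/2)^2 = 1/4).
Summing one r·B term per recipient: 4·0.25·0.0253 + 3·0.5·0.397 + 2·0.25·0.287 = 0.7643.
0.7643 < 1.7: the indirect benefit is less than the cost.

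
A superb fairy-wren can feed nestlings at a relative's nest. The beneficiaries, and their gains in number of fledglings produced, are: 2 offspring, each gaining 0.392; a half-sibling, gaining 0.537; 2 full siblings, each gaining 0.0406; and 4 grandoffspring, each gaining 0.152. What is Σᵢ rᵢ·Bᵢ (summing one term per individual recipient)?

0.71885

r to an offspring = 1/2 (one parent–offspring link: r = (1/2)^1 = 1/2).
r to a half-sibling = 0.25 (half-sibs share one parent — one path of length 2: r = (1/2)^2 = 1/4).
r to a full sibling = 0.5 (full sibs share both parents — two paths of length 2: r = 2·(1/2)^2 = 1/2).
r to a grandoffspring = 1/4 (two parent–offspring links: r = (1/2)^2 = 1/4).
Summing one r·B term per recipient: 2·0.5·0.392 + 1·0.25·0.537 + 2·0.5·0.0406 + 4·0.25·0.152 = 0.71885.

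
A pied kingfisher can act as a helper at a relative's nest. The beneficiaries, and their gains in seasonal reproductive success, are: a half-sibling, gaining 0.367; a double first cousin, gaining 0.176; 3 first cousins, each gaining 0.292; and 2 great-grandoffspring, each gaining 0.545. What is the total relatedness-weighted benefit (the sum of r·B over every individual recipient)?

0.3815

r to a half-sibling = 1/4 (half-sibs share one parent — one path of length 2: r = (1/2)^2 = 1/4).
r to a double first cousin = 0.25 (double first cousins share both grandparent pairs — four paths of length 4: r = 4·(1/2)^4 = 1/4).
r to a first cousin = 1/8 (first cousins share one grandparent pair — two paths of length 4: r = 2·(1/2)^4 = 1/8).
r to a great-grandoffspring = 1/8 (three parent–offspring links: r = (1/2)^3 = 1/8).
Summing one r·B term per recipient: 1·0.25·0.367 + 1·0.25·0.176 + 3·0.125·0.292 + 2·0.125·0.545 = 0.3815.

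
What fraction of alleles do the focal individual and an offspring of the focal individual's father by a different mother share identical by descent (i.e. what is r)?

Each parent–offspring link contributes a factor of 1/2, and independent paths through distinct common ancestors add.
Half-sibs share one parent — one path of length 2: r = (1/2)^2 = 1/4.

0.25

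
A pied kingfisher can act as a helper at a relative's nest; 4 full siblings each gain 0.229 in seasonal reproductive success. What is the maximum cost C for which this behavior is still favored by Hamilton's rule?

0.458

r to a full sibling = 1/2 (full sibs share both parents — two paths of length 2: r = 2·(1/2)^2 = 1/2).
Hamilton's rule: n·r·B > C, so the trait is favored while C < n·r·B = 4·0.5·0.229 = 0.458.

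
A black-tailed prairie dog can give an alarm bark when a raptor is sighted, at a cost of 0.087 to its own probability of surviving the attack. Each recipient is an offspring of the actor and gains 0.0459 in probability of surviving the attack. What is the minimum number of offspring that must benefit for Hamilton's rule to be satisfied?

r to an offspring = 1/2 (one parent–offspring link: r = (1/2)^1 = 1/2).
Hamilton's rule: n·r·B > C  ⇒  n > C/(r·B) = 0.087/(0.5·0.0459) = 3.791.
The smallest integer exceeding 3.791 is 4.

4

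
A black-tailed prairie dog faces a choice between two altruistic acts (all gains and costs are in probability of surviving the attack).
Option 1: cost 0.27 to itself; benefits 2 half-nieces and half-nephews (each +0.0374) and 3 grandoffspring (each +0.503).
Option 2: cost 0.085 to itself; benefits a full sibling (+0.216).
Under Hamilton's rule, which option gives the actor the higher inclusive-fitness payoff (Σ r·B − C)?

Option 1

Option 1: r to a half-niece or half-nephew = 0.125.
Option 1: r to a grandoffspring = 0.25.
Option 1: Σ r·B − C = (2·0.125·0.0374 + 3·0.25·0.503) − 0.27 = 0.1166.
Option 2: r to a full sibling = 0.5.
Option 2: Σ r·B − C = (1·0.5·0.216) − 0.085 = 0.023.
Option 1 has the higher net inclusive-fitness payoff.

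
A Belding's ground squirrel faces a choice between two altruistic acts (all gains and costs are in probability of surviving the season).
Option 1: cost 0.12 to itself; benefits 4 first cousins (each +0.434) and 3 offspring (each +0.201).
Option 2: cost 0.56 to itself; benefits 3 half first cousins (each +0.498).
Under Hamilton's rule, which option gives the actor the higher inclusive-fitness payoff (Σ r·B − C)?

Option 1: r to a first cousin = 0.125.
Option 1: r to an offspring = 0.5.
Option 1: Σ r·B − C = (4·0.125·0.434 + 3·0.5·0.201) − 0.12 = 0.3985.
Option 2: r to a half first cousin = 0.0625.
Option 2: Σ r·B − C = (3·0.0625·0.498) − 0.56 = -0.466625.
Option 1 has the higher net inclusive-fitness payoff.

Option 1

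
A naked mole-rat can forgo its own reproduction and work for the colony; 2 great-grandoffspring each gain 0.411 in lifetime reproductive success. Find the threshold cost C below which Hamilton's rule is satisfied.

0.10275

r to a great-grandoffspring = 0.125 (three parent–offspring links: r = (1/2)^3 = 1/8).
Hamilton's rule: n·r·B > C, so the trait is favored while C < n·r·B = 2·0.125·0.411 = 0.10275.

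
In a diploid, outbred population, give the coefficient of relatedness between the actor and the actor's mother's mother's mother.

0.125

Each parent–offspring link contributes a factor of 1/2, and independent paths through distinct common ancestors add.
Three parent–offspring links: r = (1/2)^3 = 1/8.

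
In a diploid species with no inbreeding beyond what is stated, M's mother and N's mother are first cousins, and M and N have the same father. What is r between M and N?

With two independent routes of shared ancestry, r is the sum of the two contributions.
M and N are related in two ways: second cousins through their mothers (r = 1/32) and half-sibs through their shared father (r = 1/4).
r = 1/32 + 1/4 = 0.28125.

0.28125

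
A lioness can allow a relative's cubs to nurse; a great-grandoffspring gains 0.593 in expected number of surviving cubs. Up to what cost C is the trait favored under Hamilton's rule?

r to a great-grandoffspring = 1/8 (three parent–offspring links: r = (1/2)^3 = 1/8).
Hamilton's rule: n·r·B > C, so the trait is favored while C < n·r·B = 1·0.125·0.593 = 0.074125.

0.074125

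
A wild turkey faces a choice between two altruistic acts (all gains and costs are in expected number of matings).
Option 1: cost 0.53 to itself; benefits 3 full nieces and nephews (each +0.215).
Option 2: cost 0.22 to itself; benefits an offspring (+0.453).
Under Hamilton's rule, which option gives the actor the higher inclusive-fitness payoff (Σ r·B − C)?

Option 1: r to a full niece or nephew = 0.25.
Option 1: Σ r·B − C = (3·0.25·0.215) − 0.53 = -0.36875.
Option 2: r to an offspring = 0.5.
Option 2: Σ r·B − C = (1·0.5·0.453) − 0.22 = 0.0065.
Option 2 has the higher net inclusive-fitness payoff.

Option 2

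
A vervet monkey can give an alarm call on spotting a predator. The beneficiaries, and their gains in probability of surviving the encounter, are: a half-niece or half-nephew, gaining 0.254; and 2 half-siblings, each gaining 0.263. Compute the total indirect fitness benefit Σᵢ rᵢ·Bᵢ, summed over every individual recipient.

r to a half-niece or half-nephew = 0.125 (half-aunt/uncle↔niece/nephew: one path of length 3: r = (1/2)^3 = 1/8).
r to a half-sibling = 1/4 (half-sibs share one parent — one path of length 2: r = (1/2)^2 = 1/4).
Summing one r·B term per recipient: 1·0.125·0.254 + 2·0.25·0.263 = 0.16325.

0.16325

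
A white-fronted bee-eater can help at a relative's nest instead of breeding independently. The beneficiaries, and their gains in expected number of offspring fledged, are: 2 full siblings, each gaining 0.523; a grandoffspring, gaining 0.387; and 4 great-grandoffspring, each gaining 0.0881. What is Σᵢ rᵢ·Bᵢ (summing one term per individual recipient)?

0.6638

r to a full sibling = 1/2 (full sibs share both parents — two paths of length 2: r = 2·(1/2)^2 = 1/2).
r to a grandoffspring = 0.25 (two parent–offspring links: r = (1/2)^2 = 1/4).
r to a great-grandoffspring = 0.125 (three parent–offspring links: r = (1/2)^3 = 1/8).
Summing one r·B term per recipient: 2·0.5·0.523 + 1·0.25·0.387 + 4·0.125·0.0881 = 0.6638.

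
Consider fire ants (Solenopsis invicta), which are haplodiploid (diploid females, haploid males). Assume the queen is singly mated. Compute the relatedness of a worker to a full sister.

Haplodiploid full sisters inherit their father's entire haploid genome identically (contributing 1/2) and on average half of their mother's contribution (1/2 · 1/2 = 1/4); r = 1/2 + 1/4 = 3/4.

0.75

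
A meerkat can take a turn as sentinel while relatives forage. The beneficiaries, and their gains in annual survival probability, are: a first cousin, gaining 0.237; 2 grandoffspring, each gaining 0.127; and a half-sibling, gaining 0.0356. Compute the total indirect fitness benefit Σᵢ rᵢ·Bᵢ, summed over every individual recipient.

r to a first cousin = 1/8 (first cousins share one grandparent pair — two paths of length 4: r = 2·(1/2)^4 = 1/8).
r to a grandoffspring = 1/4 (two parent–offspring links: r = (1/2)^2 = 1/4).
r to a half-sibling = 1/4 (half-sibs share one parent — one path of length 2: r = (1/2)^2 = 1/4).
Summing one r·B term per recipient: 1·0.125·0.237 + 2·0.25·0.127 + 1·0.25·0.0356 = 0.102025.

0.102025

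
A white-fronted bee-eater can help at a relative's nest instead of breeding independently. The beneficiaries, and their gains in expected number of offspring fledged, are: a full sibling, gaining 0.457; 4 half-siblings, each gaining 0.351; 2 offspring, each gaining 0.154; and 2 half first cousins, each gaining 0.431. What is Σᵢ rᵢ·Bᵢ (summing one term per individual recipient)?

0.787375

r to a full sibling = 0.5 (full sibs share both parents — two paths of length 2: r = 2·(1/2)^2 = 1/2).
r to a half-sibling = 0.25 (half-sibs share one parent — one path of length 2: r = (1/2)^2 = 1/4).
r to an offspring = 0.5 (one parent–offspring link: r = (1/2)^1 = 1/2).
r to a half first cousin = 1/16 (half first cousins share one grandparent — one path of length 4: r = (1/2)^4 = 1/16).
Summing one r·B term per recipient: 1·0.5·0.457 + 4·0.25·0.351 + 2·0.5·0.154 + 2·0.0625·0.431 = 0.787375.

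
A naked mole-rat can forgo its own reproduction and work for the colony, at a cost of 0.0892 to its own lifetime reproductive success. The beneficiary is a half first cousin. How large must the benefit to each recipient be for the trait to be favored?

1.4272

r to a half first cousin = 1/16 (half first cousins share one grandparent — one path of length 4: r = (1/2)^4 = 1/16).
Hamilton's rule with n recipients of equal r: n·r·B > C, so B > C/(n·r) = 0.0892/(1·0.0625) = 1.4272.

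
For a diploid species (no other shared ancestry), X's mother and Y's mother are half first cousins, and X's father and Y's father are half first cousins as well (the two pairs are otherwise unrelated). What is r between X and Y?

Relatedness sums over independent paths through distinct common ancestors.
X and Y are related in two ways: half second cousins through their mothers (r = 1/64) and half second cousins through their fathers (r = 1/64).
r = 1/64 + 1/64 = 1/32 = 0.03125.

0.03125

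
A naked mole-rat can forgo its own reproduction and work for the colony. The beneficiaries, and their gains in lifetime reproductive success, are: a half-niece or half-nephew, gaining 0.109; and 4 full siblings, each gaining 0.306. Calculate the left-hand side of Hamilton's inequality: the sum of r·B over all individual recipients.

0.625625

r to a half-niece or half-nephew = 1/8 (half-aunt/uncle↔niece/nephew: one path of length 3: r = (1/2)^3 = 1/8).
r to a full sibling = 1/2 (full sibs share both parents — two paths of length 2: r = 2·(1/2)^2 = 1/2).
Summing one r·B term per recipient: 1·0.125·0.109 + 4·0.5·0.306 = 0.625625.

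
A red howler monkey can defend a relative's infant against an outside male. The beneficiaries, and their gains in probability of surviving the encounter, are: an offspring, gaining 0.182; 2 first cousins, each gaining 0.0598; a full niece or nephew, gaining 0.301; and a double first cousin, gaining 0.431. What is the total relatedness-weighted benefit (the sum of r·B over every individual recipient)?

0.28895

r to an offspring = 0.5 (one parent–offspring link: r = (1/2)^1 = 1/2).
r to a first cousin = 1/8 (first cousins share one grandparent pair — two paths of length 4: r = 2·(1/2)^4 = 1/8).
r to a full niece or nephew = 1/4 (full aunt/uncle↔niece/nephew: two paths of length 3 through the shared grandparent pair: r = 2·(1/2)^3 = 1/4).
r to a double first cousin = 1/4 (double first cousins share both grandparent pairs — four paths of length 4: r = 4·(1/2)^4 = 1/4).
Summing one r·B term per recipient: 1·0.5·0.182 + 2·0.125·0.0598 + 1·0.25·0.301 + 1·0.25·0.431 = 0.28895.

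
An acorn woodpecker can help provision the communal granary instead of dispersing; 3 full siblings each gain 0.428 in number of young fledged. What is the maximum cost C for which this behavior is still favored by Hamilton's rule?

0.642

r to a full sibling = 1/2 (full sibs share both parents — two paths of length 2: r = 2·(1/2)^2 = 1/2).
Hamilton's rule: n·r·B > C, so the trait is favored while C < n·r·B = 3·0.5·0.428 = 0.642.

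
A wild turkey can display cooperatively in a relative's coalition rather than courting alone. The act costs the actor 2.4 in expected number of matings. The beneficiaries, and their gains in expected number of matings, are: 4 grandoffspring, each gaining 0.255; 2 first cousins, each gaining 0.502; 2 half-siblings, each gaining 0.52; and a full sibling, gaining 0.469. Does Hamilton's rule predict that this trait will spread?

No

Hamilton's rule: the trait is favored when the sum of r·B over every recipient exceeds the actor's cost C.
r to a grandoffspring = 1/4 (two parent–offspring links: r = (1/2)^2 = 1/4).
r to a first cousin = 1/8 (first cousins share one grandparent pair — two paths of length 4: r = 2·(1/2)^4 = 1/8).
r to a half-sibling = 1/4 (half-sibs share one parent — one path of length 2: r = (1/2)^2 = 1/4).
r to a full sibling = 1/2 (full sibs share both parents — two paths of length 2: r = 2·(1/2)^2 = 1/2).
Summing one r·B term per recipient: 4·0.25·0.255 + 2·0.125·0.502 + 2·0.25·0.52 + 1·0.5·0.469 = 0.875.
0.875 < 2.4: the indirect benefit is less than the cost.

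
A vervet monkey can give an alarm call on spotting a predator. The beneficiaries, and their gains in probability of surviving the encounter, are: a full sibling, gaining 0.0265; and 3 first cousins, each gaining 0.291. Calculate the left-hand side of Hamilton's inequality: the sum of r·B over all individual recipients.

r to a full sibling = 0.5 (full sibs share both parents — two paths of length 2: r = 2·(1/2)^2 = 1/2).
r to a first cousin = 0.125 (first cousins share one grandparent pair — two paths of length 4: r = 2·(1/2)^4 = 1/8).
Summing one r·B term per recipient: 1·0.5·0.0265 + 3·0.125·0.291 = 0.122375.

0.122375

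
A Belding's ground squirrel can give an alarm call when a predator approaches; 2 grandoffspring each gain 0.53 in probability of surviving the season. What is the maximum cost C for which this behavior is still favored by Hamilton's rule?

0.265

r to a grandoffspring = 0.25 (two parent–offspring links: r = (1/2)^2 = 1/4).
Hamilton's rule: n·r·B > C, so the trait is favored while C < n·r·B = 2·0.25·0.53 = 0.265.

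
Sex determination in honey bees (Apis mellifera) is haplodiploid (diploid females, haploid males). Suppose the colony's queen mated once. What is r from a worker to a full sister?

0.75

Haplodiploid full sisters inherit their father's entire haploid genome identically (contributing 1/2) and on average half of their mother's contribution (1/2 · 1/2 = 1/4); r = 1/2 + 1/4 = 3/4.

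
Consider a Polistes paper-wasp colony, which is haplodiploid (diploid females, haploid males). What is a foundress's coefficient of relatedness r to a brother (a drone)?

Her haploid brother carries none of their father's genes and a random half of their mother's genome; that half matches the maternal half of her own genome with probability 1/2: r = 1/2 · 1/2 = 1/4.

0.25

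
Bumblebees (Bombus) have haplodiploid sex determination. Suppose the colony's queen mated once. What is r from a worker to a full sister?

0.75

Haplodiploid full sisters inherit their father's entire haploid genome identically (contributing 1/2) and on average half of their mother's contribution (1/2 · 1/2 = 1/4); r = 1/2 + 1/4 = 3/4.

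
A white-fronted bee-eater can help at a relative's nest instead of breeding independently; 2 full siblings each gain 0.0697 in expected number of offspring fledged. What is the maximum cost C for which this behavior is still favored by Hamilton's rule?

r to a full sibling = 1/2 (full sibs share both parents — two paths of length 2: r = 2·(1/2)^2 = 1/2).
Hamilton's rule: n·r·B > C, so the trait is favored while C < n·r·B = 2·0.5·0.0697 = 0.0697.

0.0697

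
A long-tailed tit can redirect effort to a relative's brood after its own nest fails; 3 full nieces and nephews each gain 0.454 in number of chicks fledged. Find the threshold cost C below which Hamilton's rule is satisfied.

r to a full niece or nephew = 1/4 (full aunt/uncle↔niece/nephew: two paths of length 3 through the shared grandparent pair: r = 2·(1/2)^3 = 1/4).
Hamilton's rule: n·r·B > C, so the trait is favored while C < n·r·B = 3·0.25·0.454 = 0.3405.

0.3405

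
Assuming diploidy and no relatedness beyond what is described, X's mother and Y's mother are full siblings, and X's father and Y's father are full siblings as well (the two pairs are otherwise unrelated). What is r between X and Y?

0.25

Wright's path rule: contributions from independent ancestry routes add.
X and Y are related in two ways: first cousins through their mothers (r = 1/8) and first cousins through their fathers (r = 1/8) — i.e. double first cousins.
r = 1/8 + 1/8 = 0.25.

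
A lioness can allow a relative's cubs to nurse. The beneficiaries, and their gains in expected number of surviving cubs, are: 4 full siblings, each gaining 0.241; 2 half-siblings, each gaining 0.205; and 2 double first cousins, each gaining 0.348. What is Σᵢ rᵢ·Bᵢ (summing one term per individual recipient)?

0.7585

r to a full sibling = 1/2 (full sibs share both parents — two paths of length 2: r = 2·(1/2)^2 = 1/2).
r to a half-sibling = 0.25 (half-sibs share one parent — one path of length 2: r = (1/2)^2 = 1/4).
r to a double first cousin = 0.25 (double first cousins share both grandparent pairs — four paths of length 4: r = 4·(1/2)^4 = 1/4).
Summing one r·B term per recipient: 4·0.5·0.241 + 2·0.25·0.205 + 2·0.25·0.348 = 0.7585.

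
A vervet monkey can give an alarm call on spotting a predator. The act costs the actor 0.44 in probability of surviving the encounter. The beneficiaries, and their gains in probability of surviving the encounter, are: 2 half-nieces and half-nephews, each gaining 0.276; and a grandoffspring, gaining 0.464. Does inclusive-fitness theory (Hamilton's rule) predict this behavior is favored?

Hamilton's rule: the trait is favored when the sum of r·B over every recipient exceeds the actor's cost C.
r to a half-niece or half-nephew = 1/8 (half-aunt/uncle↔niece/nephew: one path of length 3: r = (1/2)^3 = 1/8).
r to a grandoffspring = 0.25 (two parent–offspring links: r = (1/2)^2 = 1/4).
Summing one r·B term per recipient: 2·0.125·0.276 + 1·0.25·0.464 = 0.185.
0.185 < 0.44: the indirect benefit is less than the cost.

No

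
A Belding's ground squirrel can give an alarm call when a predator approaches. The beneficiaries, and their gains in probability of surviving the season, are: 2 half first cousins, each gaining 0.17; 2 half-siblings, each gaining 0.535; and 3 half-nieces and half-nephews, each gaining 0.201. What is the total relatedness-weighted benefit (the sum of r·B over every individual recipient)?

0.364125

r to a half first cousin = 1/16 (half first cousins share one grandparent — one path of length 4: r = (1/2)^4 = 1/16).
r to a half-sibling = 1/4 (half-sibs share one parent — one path of length 2: r = (1/2)^2 = 1/4).
r to a half-niece or half-nephew = 0.125 (half-aunt/uncle↔niece/nephew: one path of length 3: r = (1/2)^3 = 1/8).
Summing one r·B term per recipient: 2·0.0625·0.17 + 2·0.25·0.535 + 3·0.125·0.201 = 0.364125.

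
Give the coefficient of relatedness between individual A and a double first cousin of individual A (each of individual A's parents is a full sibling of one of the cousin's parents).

0.25

Each parent–offspring link contributes a factor of 1/2, and independent paths through distinct common ancestors add.
Double first cousins share both grandparent pairs — four paths of length 4: r = 4·(1/2)^4 = 1/4.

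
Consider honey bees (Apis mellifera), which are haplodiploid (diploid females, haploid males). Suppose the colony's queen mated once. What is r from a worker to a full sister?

Haplodiploid full sisters inherit their father's entire haploid genome identically (contributing 1/2) and on average half of their mother's contribution (1/2 · 1/2 = 1/4); r = 1/2 + 1/4 = 3/4.

0.75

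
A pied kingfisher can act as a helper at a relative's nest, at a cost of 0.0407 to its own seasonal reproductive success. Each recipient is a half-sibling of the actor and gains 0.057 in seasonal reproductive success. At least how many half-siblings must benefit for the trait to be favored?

3

r to a half-sibling = 1/4 (half-sibs share one parent — one path of length 2: r = (1/2)^2 = 1/4).
Hamilton's rule: n·r·B > C  ⇒  n > C/(r·B) = 0.0407/(0.25·0.057) = 2.856.
The smallest integer exceeding 2.856 is 3.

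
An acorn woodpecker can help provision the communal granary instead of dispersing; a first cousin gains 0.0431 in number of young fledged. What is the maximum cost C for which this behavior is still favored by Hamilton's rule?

0.0053875

r to a first cousin = 0.125 (first cousins share one grandparent pair — two paths of length 4: r = 2·(1/2)^4 = 1/8).
Hamilton's rule: n·r·B > C, so the trait is favored while C < n·r·B = 1·0.125·0.0431 = 0.0053875.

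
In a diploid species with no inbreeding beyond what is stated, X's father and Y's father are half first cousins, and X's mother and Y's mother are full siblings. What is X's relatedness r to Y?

0.140625

Relatedness sums over independent paths through distinct common ancestors.
X and Y are related in two ways: half second cousins through their fathers (r = 1/64) and first cousins through their mothers (r = 1/8).
r = 1/64 + 1/8 = 0.140625.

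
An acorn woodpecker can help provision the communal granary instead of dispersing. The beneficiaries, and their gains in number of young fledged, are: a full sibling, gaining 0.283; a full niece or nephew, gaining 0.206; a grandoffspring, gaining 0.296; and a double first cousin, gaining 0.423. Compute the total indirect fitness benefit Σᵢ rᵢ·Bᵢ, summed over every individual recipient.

r to a full sibling = 0.5 (full sibs share both parents — two paths of length 2: r = 2·(1/2)^2 = 1/2).
r to a full niece or nephew = 1/4 (full aunt/uncle↔niece/nephew: two paths of length 3 through the shared grandparent pair: r = 2·(1/2)^3 = 1/4).
r to a grandoffspring = 1/4 (two parent–offspring links: r = (1/2)^2 = 1/4).
r to a double first cousin = 0.25 (double first cousins share both grandparent pairs — four paths of length 4: r = 4·(1/2)^4 = 1/4).
Summing one r·B term per recipient: 1·0.5·0.283 + 1·0.25·0.206 + 1·0.25·0.296 + 1·0.25·0.423 = 0.37275.

0.37275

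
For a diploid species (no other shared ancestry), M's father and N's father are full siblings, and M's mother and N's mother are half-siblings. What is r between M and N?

0.1875

With two independent routes of shared ancestry, r is the sum of the two contributions.
M and N are related in two ways: first cousins through their fathers (r = 1/8) and half first cousins through their mothers (r = 1/16).
r = 1/8 + 1/16 = 3/16 = 0.1875.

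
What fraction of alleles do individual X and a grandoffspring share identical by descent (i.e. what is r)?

0.25

Each parent–offspring link contributes a factor of 1/2, and independent paths through distinct common ancestors add.
Two parent–offspring links: r = (1/2)^2 = 1/4.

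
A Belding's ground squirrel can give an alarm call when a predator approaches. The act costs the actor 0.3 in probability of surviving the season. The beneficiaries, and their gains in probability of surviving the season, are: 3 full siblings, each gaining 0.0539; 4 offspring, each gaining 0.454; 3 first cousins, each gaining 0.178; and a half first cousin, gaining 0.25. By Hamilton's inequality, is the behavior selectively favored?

Yes

Hamilton's rule: the trait is favored when the sum of r·B over every recipient exceeds the actor's cost C.
r to a full sibling = 0.5 (full sibs share both parents — two paths of length 2: r = 2·(1/2)^2 = 1/2).
r to an offspring = 0.5 (one parent–offspring link: r = (1/2)^1 = 1/2).
r to a first cousin = 1/8 (first cousins share one grandparent pair — two paths of length 4: r = 2·(1/2)^4 = 1/8).
r to a half first cousin = 0.0625 (half first cousins share one grandparent — one path of length 4: r = (1/2)^4 = 1/16).
Summing one r·B term per recipient: 3·0.5·0.0539 + 4·0.5·0.454 + 3·0.125·0.178 + 1·0.0625·0.25 = 1.071225.
1.071225 > 0.3: the indirect benefit exceeds the cost.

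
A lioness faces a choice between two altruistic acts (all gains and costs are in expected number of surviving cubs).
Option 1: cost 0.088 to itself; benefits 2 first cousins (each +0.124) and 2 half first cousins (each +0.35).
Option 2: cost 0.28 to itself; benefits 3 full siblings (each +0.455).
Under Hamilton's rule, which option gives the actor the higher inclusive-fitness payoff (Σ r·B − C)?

Option 1: r to a first cousin = 0.125.
Option 1: r to a half first cousin = 0.0625.
Option 1: Σ r·B − C = (2·0.125·0.124 + 2·0.0625·0.35) − 0.088 = -0.01325.
Option 2: r to a full sibling = 0.5.
Option 2: Σ r·B − C = (3·0.5·0.455) − 0.28 = 0.4025.
Option 2 has the higher net inclusive-fitness payoff.

Option 2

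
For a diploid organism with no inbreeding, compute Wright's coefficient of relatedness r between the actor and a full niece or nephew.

Full aunt/uncle↔niece/nephew: two paths of length 3 through the shared grandparent pair: r = 2·(1/2)^3 = 1/4.

0.25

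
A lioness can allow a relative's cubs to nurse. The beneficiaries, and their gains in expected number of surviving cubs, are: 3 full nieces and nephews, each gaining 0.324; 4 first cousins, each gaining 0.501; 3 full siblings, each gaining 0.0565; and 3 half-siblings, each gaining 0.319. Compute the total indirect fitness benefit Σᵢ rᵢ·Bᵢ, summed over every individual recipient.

0.8175

r to a full niece or nephew = 1/4 (full aunt/uncle↔niece/nephew: two paths of length 3 through the shared grandparent pair: r = 2·(1/2)^3 = 1/4).
r to a first cousin = 1/8 (first cousins share one grandparent pair — two paths of length 4: r = 2·(1/2)^4 = 1/8).
r to a full sibling = 0.5 (full sibs share both parents — two paths of length 2: r = 2·(1/2)^2 = 1/2).
r to a half-sibling = 0.25 (half-sibs share one parent — one path of length 2: r = (1/2)^2 = 1/4).
Summing one r·B term per recipient: 3·0.25·0.324 + 4·0.125·0.501 + 3·0.5·0.0565 + 3·0.25·0.319 = 0.8175.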